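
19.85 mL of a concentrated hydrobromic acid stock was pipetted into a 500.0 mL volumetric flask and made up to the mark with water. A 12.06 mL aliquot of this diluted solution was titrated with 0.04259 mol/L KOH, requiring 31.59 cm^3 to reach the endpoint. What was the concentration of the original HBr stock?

2.81 M

n(KOH) = 0.04259 x 0.03159 = 0.001345 mol.
n(HBr) in the aliquot = 0.001345 mol.
[diluted HBr] = 0.001345 / 0.01206 = 0.1116 M.
Dilution factor = 500.0/19.85 = 25.19, so [stock] = 0.1116 x 25.19 = 2.81 M.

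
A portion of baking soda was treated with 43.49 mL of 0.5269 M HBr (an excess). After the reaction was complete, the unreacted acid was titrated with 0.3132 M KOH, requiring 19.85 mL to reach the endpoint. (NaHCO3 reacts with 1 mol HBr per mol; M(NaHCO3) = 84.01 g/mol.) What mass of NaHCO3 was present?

Total n(HBr) added = 0.5269 x 0.04349 = 0.02291 mol.
n(KOH) used = 0.3132 x 0.01985 = 0.006217 mol, which equals the excess n(HBr).
So n(HBr) consumed by the sample = 0.02291 - 0.006217 = 0.01670 mol.
n(NaHCO3) = 0.01670 / 1 = 0.01670 mol.
mass = 0.01670 mol x 84.01 g/mol = 1.40 g.

1.40 g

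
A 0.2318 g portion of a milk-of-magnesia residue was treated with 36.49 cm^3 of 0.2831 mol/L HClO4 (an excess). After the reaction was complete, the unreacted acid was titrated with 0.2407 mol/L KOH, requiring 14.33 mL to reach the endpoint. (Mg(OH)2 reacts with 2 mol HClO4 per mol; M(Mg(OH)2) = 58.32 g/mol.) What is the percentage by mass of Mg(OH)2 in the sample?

86.6%

Total n(HClO4) added = 0.2831 x 0.03649 = 0.01033 mol.
n(KOH) used = 0.2407 x 0.01433 = 0.003449 mol, which equals the excess n(HClO4).
So n(HClO4) consumed by the sample = 0.01033 - 0.003449 = 0.006881 mol.
n(Mg(OH)2) = 0.006881 / 2 = 0.003441 mol.
mass Mg(OH)2 = 0.003441 x 58.32 = 0.2007 g, so %Mg(OH)2 = 0.2007/0.2318 x 100 = 86.6%.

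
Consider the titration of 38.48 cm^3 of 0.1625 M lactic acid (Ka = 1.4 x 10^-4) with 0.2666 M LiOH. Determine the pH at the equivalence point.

n(HC3H5O3) = 0.1625 x 0.03848 = 0.006253 mol; V(LiOH) at equivalence = 0.006253/0.2666 = 0.02345 L.
At equivalence all the acid is converted to C3H5O3-; total volume = 0.03848 + 0.02345 = 0.06193 L, so [C3H5O3-] = 0.006253/0.06193 = 0.1010 M.
Kb = Kw/Ka = 1.0e-14 / 1.4 x 10^-4 = 7.14e-11.
[OH^-] = sqrt(Kb x [C3H5O3-]) = sqrt(7.14e-11 x 0.1010) = 2.69e-6 M.
pOH = 5.57, so pH = 14.00 - 5.57 = 8.43.

8.43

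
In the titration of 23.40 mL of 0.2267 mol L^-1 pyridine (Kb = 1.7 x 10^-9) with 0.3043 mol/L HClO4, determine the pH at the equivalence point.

n(C5H5N) = 0.2267 x 0.02340 = 0.005305 mol; V(HClO4) at equivalence = 0.005305/0.3043 = 0.01743 L.
At equivalence the base is fully converted to C5H5NH+; total volume = 0.04083 L, so [C5H5NH+] = 0.005305/0.04083 = 0.1299 M.
Ka(C5H5NH+) = Kw/Kb = 1.0e-14 / 1.7 x 10^-9 = 5.88e-6.
[H^+] = sqrt(Ka x [C5H5NH+]) = sqrt(5.88e-6 x 0.1299) = 0.000874 M.
pH = -log(0.000874) = 3.06.

3.06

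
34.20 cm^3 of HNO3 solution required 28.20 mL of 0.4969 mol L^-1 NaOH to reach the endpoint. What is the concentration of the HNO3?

n(NaOH) delivered = 0.4969 x 0.02820 = 0.01401 mol.
For a 1:1 reaction, n(HNO3) = 0.01401 mol.
[HNO3] = 0.01401 mol / 0.03420 L = 0.410 M.

0.410 M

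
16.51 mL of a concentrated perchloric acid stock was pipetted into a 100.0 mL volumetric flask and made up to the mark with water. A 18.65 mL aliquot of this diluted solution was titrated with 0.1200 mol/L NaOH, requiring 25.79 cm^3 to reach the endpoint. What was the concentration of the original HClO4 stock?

1.01 M

n(NaOH) = 0.1200 x 0.02579 = 0.003095 mol.
n(HClO4) in the aliquot = 0.003095 mol.
[diluted HClO4] = 0.003095 / 0.01865 = 0.1659 M.
Dilution factor = 100.0/16.51 = 6.057, so [stock] = 0.1659 x 6.057 = 1.01 M.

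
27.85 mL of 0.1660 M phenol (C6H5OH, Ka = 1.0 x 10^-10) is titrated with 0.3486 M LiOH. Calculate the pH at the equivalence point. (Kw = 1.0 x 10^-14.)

n(C6H5OH) = 0.1660 x 0.02785 = 0.004623 mol; V(LiOH) at equivalence = 0.004623/0.3486 = 0.01326 L.
At equivalence all the acid is converted to C6H5O-; total volume = 0.02785 + 0.01326 = 0.04111 L, so [C6H5O-] = 0.004623/0.04111 = 0.1125 M.
Kb = Kw/Ka = 1.0e-14 / 1.0 x 10^-10 = 0.000100.
[OH^-] = sqrt(Kb x [C6H5O-]) = sqrt(0.000100 x 0.1125) = 0.00335 M.
pOH = 2.47, so pH = 14.00 - 2.47 = 11.53.

11.53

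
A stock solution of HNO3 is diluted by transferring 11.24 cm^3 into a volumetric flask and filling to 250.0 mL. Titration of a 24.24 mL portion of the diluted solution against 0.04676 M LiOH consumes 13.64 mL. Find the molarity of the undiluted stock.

n(LiOH) = 0.04676 x 0.01364 = 0.0006378 mol.
n(HNO3) in the aliquot = 0.0006378 mol.
[diluted HNO3] = 0.0006378 / 0.02424 = 0.02631 M.
Dilution factor = 250.0/11.24 = 22.24, so [stock] = 0.02631 x 22.24 = 0.585 M.

0.585 M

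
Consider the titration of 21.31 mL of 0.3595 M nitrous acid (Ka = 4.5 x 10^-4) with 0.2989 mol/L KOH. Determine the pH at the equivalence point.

8.28

n(HNO2) = 0.3595 x 0.02131 = 0.007661 mol; V(KOH) at equivalence = 0.007661/0.2989 = 0.02563 L.
At equivalence all the acid is converted to NO2-; total volume = 0.02131 + 0.02563 = 0.04694 L, so [NO2-] = 0.007661/0.04694 = 0.1632 M.
Kb = Kw/Ka = 1.0e-14 / 4.5 x 10^-4 = 2.22e-11.
[OH^-] = sqrt(Kb x [NO2-]) = sqrt(2.22e-11 x 0.1632) = 1.90e-6 M.
pOH = 5.72, so pH = 14.00 - 5.72 = 8.28.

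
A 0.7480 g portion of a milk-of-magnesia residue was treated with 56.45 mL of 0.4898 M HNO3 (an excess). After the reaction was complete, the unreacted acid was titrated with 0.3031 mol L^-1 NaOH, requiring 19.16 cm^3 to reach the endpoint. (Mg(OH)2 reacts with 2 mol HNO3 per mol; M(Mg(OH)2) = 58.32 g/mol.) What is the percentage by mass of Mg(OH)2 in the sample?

Total n(HNO3) added = 0.4898 x 0.05645 = 0.02765 mol.
n(NaOH) used = 0.3031 x 0.01916 = 0.005807 mol, which equals the excess n(HNO3).
So n(HNO3) consumed by the sample = 0.02765 - 0.005807 = 0.02184 mol.
n(Mg(OH)2) = 0.02184 / 2 = 0.01092 mol.
mass Mg(OH)2 = 0.01092 x 58.32 = 0.6369 g, so %Mg(OH)2 = 0.6369/0.7480 x 100 = 85.1%.

85.1%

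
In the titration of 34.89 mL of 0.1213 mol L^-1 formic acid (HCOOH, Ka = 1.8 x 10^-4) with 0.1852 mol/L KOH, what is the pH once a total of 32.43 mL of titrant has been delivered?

n(acid) = 0.1213 x 0.03489 = 0.004232 mol; n(KOH) added = 0.1852 x 0.03243 = 0.006006 mol.
Base is in excess by 0.006006 - 0.004232 = 0.001774 mol in a total volume of 0.06732 L.
[OH^-] = 0.001774/0.06732 = 0.02635 M, so pOH = 1.58 and pH = 14.00 - 1.58 = 12.42.

12.42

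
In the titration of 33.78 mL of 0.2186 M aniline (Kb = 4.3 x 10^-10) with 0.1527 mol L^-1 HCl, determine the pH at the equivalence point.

n(C6H5NH2) = 0.2186 x 0.03378 = 0.007384 mol; V(HCl) at equivalence = 0.007384/0.1527 = 0.04836 L.
At equivalence the base is fully converted to C6H5NH3+; total volume = 0.08214 L, so [C6H5NH3+] = 0.007384/0.08214 = 0.08990 M.
Ka(C6H5NH3+) = Kw/Kb = 1.0e-14 / 4.3 x 10^-10 = 2.33e-5.
[H^+] = sqrt(Ka x [C6H5NH3+]) = sqrt(2.33e-5 x 0.08990) = 0.00145 M.
pH = -log(0.00145) = 2.84.

2.84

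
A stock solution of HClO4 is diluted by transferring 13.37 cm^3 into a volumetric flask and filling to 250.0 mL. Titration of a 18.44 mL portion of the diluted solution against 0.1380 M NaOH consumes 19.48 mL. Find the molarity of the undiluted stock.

n(NaOH) = 0.1380 x 0.01948 = 0.002688 mol.
n(HClO4) in the aliquot = 0.002688 mol.
[diluted HClO4] = 0.002688 / 0.01844 = 0.1458 M.
Dilution factor = 250.0/13.37 = 18.70, so [stock] = 0.1458 x 18.70 = 2.73 M.

2.73 M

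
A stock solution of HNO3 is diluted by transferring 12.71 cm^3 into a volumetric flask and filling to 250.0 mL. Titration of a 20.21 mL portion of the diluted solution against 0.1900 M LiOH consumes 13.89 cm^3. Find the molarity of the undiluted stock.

2.57 M

n(LiOH) = 0.1900 x 0.01389 = 0.002639 mol.
n(HNO3) in the aliquot = 0.002639 mol.
[diluted HNO3] = 0.002639 / 0.02021 = 0.1306 M.
Dilution factor = 250.0/12.71 = 19.67, so [stock] = 0.1306 x 19.67 = 2.57 M.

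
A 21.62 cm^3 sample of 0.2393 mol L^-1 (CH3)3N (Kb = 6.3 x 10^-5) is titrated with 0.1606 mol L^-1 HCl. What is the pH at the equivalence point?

n((CH3)3N) = 0.2393 x 0.02162 = 0.005174 mol; V(HCl) at equivalence = 0.005174/0.1606 = 0.03221 L.
At equivalence the base is fully converted to (CH3)3NH+; total volume = 0.05383 L, so [(CH3)3NH+] = 0.005174/0.05383 = 0.09610 M.
Ka((CH3)3NH+) = Kw/Kb = 1.0e-14 / 6.3 x 10^-5 = 1.59e-10.
[H^+] = sqrt(Ka x [(CH3)3NH+]) = sqrt(1.59e-10 x 0.09610) = 3.91e-6 M.
pH = -log(3.91e-6) = 5.41.

5.41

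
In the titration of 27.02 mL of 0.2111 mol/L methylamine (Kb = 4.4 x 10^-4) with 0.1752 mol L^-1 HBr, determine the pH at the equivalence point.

n(CH3NH2) = 0.2111 x 0.02702 = 0.005704 mol; V(HBr) at equivalence = 0.005704/0.1752 = 0.03256 L.
At equivalence the base is fully converted to CH3NH3+; total volume = 0.05958 L, so [CH3NH3+] = 0.005704/0.05958 = 0.09574 M.
Ka(CH3NH3+) = Kw/Kb = 1.0e-14 / 4.4 x 10^-4 = 2.27e-11.
[H^+] = sqrt(Ka x [CH3NH3+]) = sqrt(2.27e-11 x 0.09574) = 1.48e-6 M.
pH = -log(1.48e-6) = 5.83.

5.83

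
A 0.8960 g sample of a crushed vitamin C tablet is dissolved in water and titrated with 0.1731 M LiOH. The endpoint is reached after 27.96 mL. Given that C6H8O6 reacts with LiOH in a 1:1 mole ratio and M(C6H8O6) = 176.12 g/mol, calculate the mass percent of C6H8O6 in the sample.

n(LiOH) = 0.1731 x 0.02796 = 0.004840 mol.
n(C6H8O6) = 0.004840 / 1 = 0.004840 mol.
mass of C6H8O6 = 0.004840 x 176.12 = 0.8524 g.
% purity = 0.8524 / 0.8960 x 100 = 95.1%.

95.1%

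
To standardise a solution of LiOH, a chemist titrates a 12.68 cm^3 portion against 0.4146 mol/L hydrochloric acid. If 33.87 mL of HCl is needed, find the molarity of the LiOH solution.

n(HCl) delivered = 0.4146 x 0.03387 = 0.01404 mol.
For a 1:1 reaction, n(LiOH) = 0.01404 mol.
[LiOH] = 0.01404 mol / 0.01268 L = 1.11 M.

1.11 M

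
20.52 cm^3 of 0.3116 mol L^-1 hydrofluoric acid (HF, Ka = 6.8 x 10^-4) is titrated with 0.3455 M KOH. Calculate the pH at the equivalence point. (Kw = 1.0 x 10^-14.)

8.19

n(HF) = 0.3116 x 0.02052 = 0.006394 mol; V(KOH) at equivalence = 0.006394/0.3455 = 0.01851 L.
At equivalence all the acid is converted to F-; total volume = 0.02052 + 0.01851 = 0.03903 L, so [F-] = 0.006394/0.03903 = 0.1638 M.
Kb = Kw/Ka = 1.0e-14 / 6.8 x 10^-4 = 1.47e-11.
[OH^-] = sqrt(Kb x [F-]) = sqrt(1.47e-11 x 0.1638) = 1.55e-6 M.
pOH = 5.81, so pH = 14.00 - 5.81 = 8.19.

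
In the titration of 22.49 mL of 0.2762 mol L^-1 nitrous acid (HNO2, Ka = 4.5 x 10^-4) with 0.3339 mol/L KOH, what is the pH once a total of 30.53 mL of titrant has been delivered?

12.88

n(acid) = 0.2762 x 0.02249 = 0.006212 mol; n(KOH) added = 0.3339 x 0.03053 = 0.01019 mol.
Base is in excess by 0.01019 - 0.006212 = 0.003982 mol in a total volume of 0.05302 L.
[OH^-] = 0.003982/0.05302 = 0.07511 M, so pOH = 1.12 and pH = 14.00 - 1.12 = 12.88.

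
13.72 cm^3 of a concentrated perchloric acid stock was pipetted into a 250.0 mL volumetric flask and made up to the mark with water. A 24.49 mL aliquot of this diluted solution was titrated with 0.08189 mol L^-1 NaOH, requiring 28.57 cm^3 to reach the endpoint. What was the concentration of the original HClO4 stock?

1.74 M

n(NaOH) = 0.08189 x 0.02857 = 0.002340 mol.
n(HClO4) in the aliquot = 0.002340 mol.
[diluted HClO4] = 0.002340 / 0.02449 = 0.09553 M.
Dilution factor = 250.0/13.72 = 18.22, so [stock] = 0.09553 x 18.22 = 1.74 M.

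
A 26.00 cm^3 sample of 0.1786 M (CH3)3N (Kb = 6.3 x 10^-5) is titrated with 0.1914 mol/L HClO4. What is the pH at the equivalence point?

5.42

n((CH3)3N) = 0.1786 x 0.02600 = 0.004644 mol; V(HClO4) at equivalence = 0.004644/0.1914 = 0.02426 L.
At equivalence the base is fully converted to (CH3)3NH+; total volume = 0.05026 L, so [(CH3)3NH+] = 0.004644/0.05026 = 0.09239 M.
Ka((CH3)3NH+) = Kw/Kb = 1.0e-14 / 6.3 x 10^-5 = 1.59e-10.
[H^+] = sqrt(Ka x [(CH3)3NH+]) = sqrt(1.59e-10 x 0.09239) = 3.83e-6 M.
pH = -log(3.83e-6) = 5.42.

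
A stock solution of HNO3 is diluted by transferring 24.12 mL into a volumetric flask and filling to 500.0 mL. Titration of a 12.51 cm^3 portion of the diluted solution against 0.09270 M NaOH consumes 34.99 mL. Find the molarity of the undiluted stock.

5.37 M

n(NaOH) = 0.09270 x 0.03499 = 0.003244 mol.
n(HNO3) in the aliquot = 0.003244 mol.
[diluted HNO3] = 0.003244 / 0.01251 = 0.2593 M.
Dilution factor = 500.0/24.12 = 20.73, so [stock] = 0.2593 x 20.73 = 5.37 M.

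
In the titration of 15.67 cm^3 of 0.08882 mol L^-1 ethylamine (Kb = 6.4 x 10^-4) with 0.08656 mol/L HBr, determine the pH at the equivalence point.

n(C2H5NH2) = 0.08882 x 0.01567 = 0.001392 mol; V(HBr) at equivalence = 0.001392/0.08656 = 0.01608 L.
At equivalence the base is fully converted to C2H5NH3+; total volume = 0.03175 L, so [C2H5NH3+] = 0.001392/0.03175 = 0.04384 M.
Ka(C2H5NH3+) = Kw/Kb = 1.0e-14 / 6.4 x 10^-4 = 1.56e-11.
[H^+] = sqrt(Ka x [C2H5NH3+]) = sqrt(1.56e-11 x 0.04384) = 8.28e-7 M.
pH = -log(8.28e-7) = 6.08.

6.08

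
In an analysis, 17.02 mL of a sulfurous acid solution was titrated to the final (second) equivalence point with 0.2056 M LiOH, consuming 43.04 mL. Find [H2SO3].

0.260 M

n(LiOH) = 0.2056 x 0.04304 = 0.008849 mol.
At the final (second) equivalence point, 2 mol OH^- react per mol H2SO3, so n(H2SO3) = 0.008849 / 2 = 0.004425 mol.
[H2SO3] = 0.004425 / 0.01702 L = 0.260 M.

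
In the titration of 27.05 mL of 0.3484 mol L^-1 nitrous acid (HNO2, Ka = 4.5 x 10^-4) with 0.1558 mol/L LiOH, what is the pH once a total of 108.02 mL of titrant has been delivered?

12.74

n(acid) = 0.3484 x 0.02705 = 0.009424 mol; n(LiOH) added = 0.1558 x 0.1080 = 0.01683 mol.
Base is in excess by 0.01683 - 0.009424 = 0.007405 mol in a total volume of 0.1351 L.
[OH^-] = 0.007405/0.1351 = 0.05483 M, so pOH = 1.26 and pH = 14.00 - 1.26 = 12.74.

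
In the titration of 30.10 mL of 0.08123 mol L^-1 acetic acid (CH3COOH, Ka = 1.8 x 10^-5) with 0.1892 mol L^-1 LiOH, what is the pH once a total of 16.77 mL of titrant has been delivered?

n(acid) = 0.08123 x 0.03010 = 0.002445 mol; n(LiOH) added = 0.1892 x 0.01677 = 0.003173 mol.
Base is in excess by 0.003173 - 0.002445 = 0.0007279 mol in a total volume of 0.04687 L.
[OH^-] = 0.0007279/0.04687 = 0.01553 M, so pOH = 1.81 and pH = 14.00 - 1.81 = 12.19.

12.19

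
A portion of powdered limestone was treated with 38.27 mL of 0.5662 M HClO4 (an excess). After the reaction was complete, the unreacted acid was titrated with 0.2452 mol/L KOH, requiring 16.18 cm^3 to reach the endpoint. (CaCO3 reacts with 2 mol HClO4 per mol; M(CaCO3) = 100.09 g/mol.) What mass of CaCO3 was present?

Total n(HClO4) added = 0.5662 x 0.03827 = 0.02167 mol.
n(KOH) used = 0.2452 x 0.01618 = 0.003967 mol, which equals the excess n(HClO4).
So n(HClO4) consumed by the sample = 0.02167 - 0.003967 = 0.01770 mol.
n(CaCO3) = 0.01770 / 2 = 0.008851 mol.
mass = 0.008851 mol x 100.09 g/mol = 0.886 g.

0.886 g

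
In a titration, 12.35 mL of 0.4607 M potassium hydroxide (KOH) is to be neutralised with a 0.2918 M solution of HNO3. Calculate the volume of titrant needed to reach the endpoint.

n(KOH) = 0.4607 mol/L x 0.01235 L = 0.005690 mol.
At equivalence n(HNO3) = n(KOH) = 0.005690 mol.
V(HNO3) = 0.005690 / 0.2918 = 0.01950 L = 19.5 mL.

19.5 mL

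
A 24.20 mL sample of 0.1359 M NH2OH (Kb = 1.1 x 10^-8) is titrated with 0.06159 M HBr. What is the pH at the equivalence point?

3.71

n(NH2OH) = 0.1359 x 0.02420 = 0.003289 mol; V(HBr) at equivalence = 0.003289/0.06159 = 0.05340 L.
At equivalence the base is fully converted to NH3OH+; total volume = 0.07760 L, so [NH3OH+] = 0.003289/0.07760 = 0.04238 M.
Ka(NH3OH+) = Kw/Kb = 1.0e-14 / 1.1 x 10^-8 = 9.09e-7.
[H^+] = sqrt(Ka x [NH3OH+]) = sqrt(9.09e-7 x 0.04238) = 0.000196 M.
pH = -log(0.000196) = 3.71.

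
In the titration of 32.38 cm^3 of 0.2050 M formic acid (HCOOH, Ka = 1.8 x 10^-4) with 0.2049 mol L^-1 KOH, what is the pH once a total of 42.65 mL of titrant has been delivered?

n(acid) = 0.2050 x 0.03238 = 0.006638 mol; n(KOH) added = 0.2049 x 0.04265 = 0.008739 mol.
Base is in excess by 0.008739 - 0.006638 = 0.002101 mol in a total volume of 0.07503 L.
[OH^-] = 0.002101/0.07503 = 0.02800 M, so pOH = 1.55 and pH = 14.00 - 1.55 = 12.45.

12.45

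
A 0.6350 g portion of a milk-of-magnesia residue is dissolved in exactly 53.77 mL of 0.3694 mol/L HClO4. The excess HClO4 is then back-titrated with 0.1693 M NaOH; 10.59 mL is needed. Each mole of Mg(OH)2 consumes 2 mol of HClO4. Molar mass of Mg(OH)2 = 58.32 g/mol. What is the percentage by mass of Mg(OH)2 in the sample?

Total n(HClO4) added = 0.3694 x 0.05377 = 0.01986 mol.
n(NaOH) used = 0.1693 x 0.01059 = 0.001793 mol, which equals the excess n(HClO4).
So n(HClO4) consumed by the sample = 0.01986 - 0.001793 = 0.01807 mol.
n(Mg(OH)2) = 0.01807 / 2 = 0.009035 mol.
mass Mg(OH)2 = 0.009035 x 58.32 = 0.5269 g, so %Mg(OH)2 = 0.5269/0.6350 x 100 = 83.0%.

83.0%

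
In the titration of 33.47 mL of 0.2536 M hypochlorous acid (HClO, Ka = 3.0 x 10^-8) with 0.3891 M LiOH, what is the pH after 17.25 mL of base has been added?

8.10

Initial n(HClO) = 0.2536 x 0.03347 = 0.008488 mol.
n(LiOH) added = 0.3891 x 0.01725 = 0.006712 mol, converting that many moles of HClO to ClO-.
Remaining n(HClO) = 0.001776 mol; n(ClO-) = 0.006712 mol.
By Henderson-Hasselbalch, pH = pKa + log([A^-]/[HA]) = 7.52 + log(0.006712/0.001776) = 7.52 + (+0.58) = 8.10.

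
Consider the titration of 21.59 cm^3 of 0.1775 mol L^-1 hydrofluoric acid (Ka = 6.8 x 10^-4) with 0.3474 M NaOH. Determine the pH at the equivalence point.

8.12

n(HF) = 0.1775 x 0.02159 = 0.003832 mol; V(NaOH) at equivalence = 0.003832/0.3474 = 0.01103 L.
At equivalence all the acid is converted to F-; total volume = 0.02159 + 0.01103 = 0.03262 L, so [F-] = 0.003832/0.03262 = 0.1175 M.
Kb = Kw/Ka = 1.0e-14 / 6.8 x 10^-4 = 1.47e-11.
[OH^-] = sqrt(Kb x [F-]) = sqrt(1.47e-11 x 0.1175) = 1.31e-6 M.
pOH = 5.88, so pH = 14.00 - 5.88 = 8.12.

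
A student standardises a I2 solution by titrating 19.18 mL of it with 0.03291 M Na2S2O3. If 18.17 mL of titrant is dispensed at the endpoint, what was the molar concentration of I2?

0.0156 M

n(Na2S2O3) = 0.03291 x 0.01817 = 0.0005980 mol.
From the balanced equation, 2 mol Na2S2O3 reacts with 1 mol I2, so n(I2) = 0.0005980 x 1/2 = 0.0002990 mol.
[I2] = 0.0002990 / 0.01918 L = 0.0156 M.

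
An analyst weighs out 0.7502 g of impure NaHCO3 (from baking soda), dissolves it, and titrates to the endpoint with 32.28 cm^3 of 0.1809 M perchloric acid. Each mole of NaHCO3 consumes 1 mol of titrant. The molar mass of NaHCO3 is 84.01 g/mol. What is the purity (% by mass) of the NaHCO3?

65.4%

n(HClO4) = 0.1809 x 0.03228 = 0.005839 mol.
n(NaHCO3) = 0.005839 / 1 = 0.005839 mol.
mass of NaHCO3 = 0.005839 x 84.01 = 0.4906 g.
% purity = 0.4906 / 0.7502 x 100 = 65.4%.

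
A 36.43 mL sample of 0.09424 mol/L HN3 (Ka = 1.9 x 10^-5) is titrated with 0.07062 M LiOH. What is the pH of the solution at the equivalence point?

n(HN3) = 0.09424 x 0.03643 = 0.003433 mol; V(LiOH) at equivalence = 0.003433/0.07062 = 0.04861 L.
At equivalence all the acid is converted to N3-; total volume = 0.03643 + 0.04861 = 0.08504 L, so [N3-] = 0.003433/0.08504 = 0.04037 M.
Kb = Kw/Ka = 1.0e-14 / 1.9 x 10^-5 = 5.26e-10.
[OH^-] = sqrt(Kb x [N3-]) = sqrt(5.26e-10 x 0.04037) = 4.61e-6 M.
pOH = 5.34, so pH = 14.00 - 5.34 = 8.66.

8.66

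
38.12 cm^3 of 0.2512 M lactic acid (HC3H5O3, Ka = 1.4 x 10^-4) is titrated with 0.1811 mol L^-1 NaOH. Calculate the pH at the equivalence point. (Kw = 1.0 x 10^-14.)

8.44

n(HC3H5O3) = 0.2512 x 0.03812 = 0.009576 mol; V(NaOH) at equivalence = 0.009576/0.1811 = 0.05288 L.
At equivalence all the acid is converted to C3H5O3-; total volume = 0.03812 + 0.05288 = 0.09100 L, so [C3H5O3-] = 0.009576/0.09100 = 0.1052 M.
Kb = Kw/Ka = 1.0e-14 / 1.4 x 10^-4 = 7.14e-11.
[OH^-] = sqrt(Kb x [C3H5O3-]) = sqrt(7.14e-11 x 0.1052) = 2.74e-6 M.
pOH = 5.56, so pH = 14.00 - 5.56 = 8.44.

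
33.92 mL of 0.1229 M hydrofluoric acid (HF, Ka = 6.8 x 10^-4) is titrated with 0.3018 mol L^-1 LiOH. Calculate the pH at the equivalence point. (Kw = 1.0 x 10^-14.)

8.05

n(HF) = 0.1229 x 0.03392 = 0.004169 mol; V(LiOH) at equivalence = 0.004169/0.3018 = 0.01381 L.
At equivalence all the acid is converted to F-; total volume = 0.03392 + 0.01381 = 0.04773 L, so [F-] = 0.004169/0.04773 = 0.08734 M.
Kb = Kw/Ka = 1.0e-14 / 6.8 x 10^-4 = 1.47e-11.
[OH^-] = sqrt(Kb x [F-]) = sqrt(1.47e-11 x 0.08734) = 1.13e-6 M.
pOH = 5.95, so pH = 14.00 - 5.95 = 8.05.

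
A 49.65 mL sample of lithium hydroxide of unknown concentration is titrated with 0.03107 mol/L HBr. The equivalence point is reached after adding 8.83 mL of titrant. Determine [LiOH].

n(HBr) delivered = 0.03107 x 0.008830 = 0.0002743 mol.
For a 1:1 reaction, n(LiOH) = 0.0002743 mol.
[LiOH] = 0.0002743 mol / 0.04965 L = 0.00553 M.

0.00553 M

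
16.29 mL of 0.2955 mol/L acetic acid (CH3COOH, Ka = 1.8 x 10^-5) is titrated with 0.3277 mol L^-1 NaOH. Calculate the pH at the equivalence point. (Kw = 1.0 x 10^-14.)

n(CH3COOH) = 0.2955 x 0.01629 = 0.004814 mol; V(NaOH) at equivalence = 0.004814/0.3277 = 0.01469 L.
At equivalence all the acid is converted to CH3COO-; total volume = 0.01629 + 0.01469 = 0.03098 L, so [CH3COO-] = 0.004814/0.03098 = 0.1554 M.
Kb = Kw/Ka = 1.0e-14 / 1.8 x 10^-5 = 5.56e-10.
[OH^-] = sqrt(Kb x [CH3COO-]) = sqrt(5.56e-10 x 0.1554) = 9.29e-6 M.
pOH = 5.03, so pH = 14.00 - 5.03 = 8.97.

8.97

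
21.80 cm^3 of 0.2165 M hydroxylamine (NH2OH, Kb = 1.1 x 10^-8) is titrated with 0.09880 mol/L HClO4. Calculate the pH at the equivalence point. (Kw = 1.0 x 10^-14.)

n(NH2OH) = 0.2165 x 0.02180 = 0.004720 mol; V(HClO4) at equivalence = 0.004720/0.09880 = 0.04777 L.
At equivalence the base is fully converted to NH3OH+; total volume = 0.06957 L, so [NH3OH+] = 0.004720/0.06957 = 0.06784 M.
Ka(NH3OH+) = Kw/Kb = 1.0e-14 / 1.1 x 10^-8 = 9.09e-7.
[H^+] = sqrt(Ka x [NH3OH+]) = sqrt(9.09e-7 x 0.06784) = 0.000248 M.
pH = -log(0.000248) = 3.60.

3.60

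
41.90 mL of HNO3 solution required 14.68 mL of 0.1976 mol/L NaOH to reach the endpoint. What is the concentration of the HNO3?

0.0692 M

n(NaOH) delivered = 0.1976 x 0.01468 = 0.002901 mol.
For a 1:1 reaction, n(HNO3) = 0.002901 mol.
[HNO3] = 0.002901 mol / 0.04190 L = 0.0692 M.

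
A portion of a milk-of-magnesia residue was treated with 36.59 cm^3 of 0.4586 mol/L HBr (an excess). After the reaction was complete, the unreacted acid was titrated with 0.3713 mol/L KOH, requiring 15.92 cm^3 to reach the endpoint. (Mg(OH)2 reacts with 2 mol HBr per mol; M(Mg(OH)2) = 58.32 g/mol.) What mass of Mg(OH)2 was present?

Total n(HBr) added = 0.4586 x 0.03659 = 0.01678 mol.
n(KOH) used = 0.3713 x 0.01592 = 0.005911 mol, which equals the excess n(HBr).
So n(HBr) consumed by the sample = 0.01678 - 0.005911 = 0.01087 mol.
n(Mg(OH)2) = 0.01087 / 2 = 0.005435 mol.
mass = 0.005435 mol x 58.32 g/mol = 0.317 g.

0.317 g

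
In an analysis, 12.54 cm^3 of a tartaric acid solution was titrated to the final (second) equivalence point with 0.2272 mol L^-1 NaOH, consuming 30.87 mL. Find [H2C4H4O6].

0.280 M

n(NaOH) = 0.2272 x 0.03087 = 0.007014 mol.
At the final (second) equivalence point, 2 mol OH^- react per mol H2C4H4O6, so n(H2C4H4O6) = 0.007014 / 2 = 0.003507 mol.
[H2C4H4O6] = 0.003507 / 0.01254 L = 0.280 M.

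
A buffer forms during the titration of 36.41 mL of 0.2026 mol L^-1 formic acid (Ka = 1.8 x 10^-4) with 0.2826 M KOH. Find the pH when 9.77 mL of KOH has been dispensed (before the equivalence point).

Initial n(HCOOH) = 0.2026 x 0.03641 = 0.007377 mol.
n(KOH) added = 0.2826 x 0.009770 = 0.002761 mol, converting that many moles of HCOOH to HCOO-.
Remaining n(HCOOH) = 0.004616 mol; n(HCOO-) = 0.002761 mol.
By Henderson-Hasselbalch, pH = pKa + log([A^-]/[HA]) = 3.74 + log(0.002761/0.004616) = 3.74 + (-0.22) = 3.52.

3.52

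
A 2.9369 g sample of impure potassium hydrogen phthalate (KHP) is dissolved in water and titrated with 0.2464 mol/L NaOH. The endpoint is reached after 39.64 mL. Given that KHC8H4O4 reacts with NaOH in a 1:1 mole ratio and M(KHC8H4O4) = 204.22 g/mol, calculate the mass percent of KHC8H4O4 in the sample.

67.9%

n(NaOH) = 0.2464 x 0.03964 = 0.009767 mol.
n(KHC8H4O4) = 0.009767 / 1 = 0.009767 mol.
mass of KHC8H4O4 = 0.009767 x 204.22 = 1.995 g.
% purity = 1.995 / 2.9369 x 100 = 67.9%.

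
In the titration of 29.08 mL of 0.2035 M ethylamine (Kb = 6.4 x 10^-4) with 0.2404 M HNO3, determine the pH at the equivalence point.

n(C2H5NH2) = 0.2035 x 0.02908 = 0.005918 mol; V(HNO3) at equivalence = 0.005918/0.2404 = 0.02462 L.
At equivalence the base is fully converted to C2H5NH3+; total volume = 0.05370 L, so [C2H5NH3+] = 0.005918/0.05370 = 0.1102 M.
Ka(C2H5NH3+) = Kw/Kb = 1.0e-14 / 6.4 x 10^-4 = 1.56e-11.
[H^+] = sqrt(Ka x [C2H5NH3+]) = sqrt(1.56e-11 x 0.1102) = 1.31e-6 M.
pH = -log(1.31e-6) = 5.88.

5.88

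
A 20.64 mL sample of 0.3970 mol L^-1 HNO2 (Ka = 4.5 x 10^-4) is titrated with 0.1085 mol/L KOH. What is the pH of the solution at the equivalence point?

n(HNO2) = 0.3970 x 0.02064 = 0.008194 mol; V(KOH) at equivalence = 0.008194/0.1085 = 0.07552 L.
At equivalence all the acid is converted to NO2-; total volume = 0.02064 + 0.07552 = 0.09616 L, so [NO2-] = 0.008194/0.09616 = 0.08521 M.
Kb = Kw/Ka = 1.0e-14 / 4.5 x 10^-4 = 2.22e-11.
[OH^-] = sqrt(Kb x [NO2-]) = sqrt(2.22e-11 x 0.08521) = 1.38e-6 M.
pOH = 5.86, so pH = 14.00 - 5.86 = 8.14.

8.14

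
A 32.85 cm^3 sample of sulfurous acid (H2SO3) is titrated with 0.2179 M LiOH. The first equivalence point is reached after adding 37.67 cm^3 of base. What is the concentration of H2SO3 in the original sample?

n(LiOH) = 0.2179 x 0.03767 = 0.008208 mol.
At the first equivalence point, 1 mol OH^- react per mol H2SO3, so n(H2SO3) = 0.008208 / 1 = 0.008208 mol.
[H2SO3] = 0.008208 / 0.03285 L = 0.250 M.

0.250 M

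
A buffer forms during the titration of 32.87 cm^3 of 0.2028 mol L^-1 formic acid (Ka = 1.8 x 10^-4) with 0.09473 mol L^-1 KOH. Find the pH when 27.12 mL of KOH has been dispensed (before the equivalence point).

3.54

Initial n(HCOOH) = 0.2028 x 0.03287 = 0.006666 mol.
n(KOH) added = 0.09473 x 0.02712 = 0.002569 mol, converting that many moles of HCOOH to HCOO-.
Remaining n(HCOOH) = 0.004097 mol; n(HCOO-) = 0.002569 mol.
By Henderson-Hasselbalch, pH = pKa + log([A^-]/[HA]) = 3.74 + log(0.002569/0.004097) = 3.74 + (-0.20) = 3.54.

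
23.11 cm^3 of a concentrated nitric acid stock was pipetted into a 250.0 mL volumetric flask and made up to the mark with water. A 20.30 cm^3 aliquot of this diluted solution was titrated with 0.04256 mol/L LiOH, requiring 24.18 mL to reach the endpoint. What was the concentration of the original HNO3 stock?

0.548 M

n(LiOH) = 0.04256 x 0.02418 = 0.001029 mol.
n(HNO3) in the aliquot = 0.001029 mol.
[diluted HNO3] = 0.001029 / 0.02030 = 0.05069 M.
Dilution factor = 250.0/23.11 = 10.82, so [stock] = 0.05069 x 10.82 = 0.548 M.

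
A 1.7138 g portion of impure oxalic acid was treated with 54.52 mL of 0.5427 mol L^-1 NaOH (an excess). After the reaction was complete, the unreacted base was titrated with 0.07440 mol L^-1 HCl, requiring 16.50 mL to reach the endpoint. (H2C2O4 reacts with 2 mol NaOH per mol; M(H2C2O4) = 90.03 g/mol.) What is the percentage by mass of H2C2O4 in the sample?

Total n(NaOH) added = 0.5427 x 0.05452 = 0.02959 mol.
n(HCl) used = 0.07440 x 0.01650 = 0.001228 mol, which equals the excess n(NaOH).
So n(NaOH) consumed by the sample = 0.02959 - 0.001228 = 0.02836 mol.
n(H2C2O4) = 0.02836 / 2 = 0.01418 mol.
mass H2C2O4 = 0.01418 x 90.03 = 1.277 g, so %H2C2O4 = 1.277/1.7138 x 100 = 74.5%.

74.5%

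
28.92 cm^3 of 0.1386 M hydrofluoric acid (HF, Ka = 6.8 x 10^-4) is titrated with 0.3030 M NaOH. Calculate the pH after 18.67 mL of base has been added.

12.54

n(acid) = 0.1386 x 0.02892 = 0.004008 mol; n(NaOH) added = 0.3030 x 0.01867 = 0.005657 mol.
Base is in excess by 0.005657 - 0.004008 = 0.001649 mol in a total volume of 0.04759 L.
[OH^-] = 0.001649/0.04759 = 0.03464 M, so pOH = 1.46 and pH = 14.00 - 1.46 = 12.54.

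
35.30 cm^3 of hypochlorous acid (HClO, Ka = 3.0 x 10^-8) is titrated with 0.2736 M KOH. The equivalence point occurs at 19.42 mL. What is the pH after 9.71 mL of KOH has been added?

7.52

9.71 mL is exactly half the equivalence volume (19.42/2), i.e. the half-equivalence point.
There, n(HA) = n(A^-), so pH = pKa = -log(3.0 x 10^-8) = 7.52.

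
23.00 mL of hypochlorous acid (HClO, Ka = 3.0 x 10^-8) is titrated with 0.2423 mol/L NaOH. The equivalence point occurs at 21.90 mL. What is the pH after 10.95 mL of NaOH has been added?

10.95 mL is exactly half the equivalence volume (21.90/2), i.e. the half-equivalence point.
There, n(HA) = n(A^-), so pH = pKa = -log(3.0 x 10^-8) = 7.52.

7.52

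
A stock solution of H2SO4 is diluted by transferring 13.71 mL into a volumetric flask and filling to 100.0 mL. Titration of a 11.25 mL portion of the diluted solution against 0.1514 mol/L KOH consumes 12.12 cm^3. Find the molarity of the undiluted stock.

n(KOH) = 0.1514 x 0.01212 = 0.001835 mol.
n(H2SO4) in the aliquot = 0.001835 x 1/2 = 0.0009175 mol.
[diluted H2SO4] = 0.0009175 / 0.01125 = 0.08155 M.
Dilution factor = 100.0/13.71 = 7.294, so [stock] = 0.08155 x 7.294 = 0.595 M.

0.595 M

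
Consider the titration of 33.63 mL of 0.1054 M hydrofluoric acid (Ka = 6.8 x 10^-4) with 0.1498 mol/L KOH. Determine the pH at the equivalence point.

7.98

n(HF) = 0.1054 x 0.03363 = 0.003545 mol; V(KOH) at equivalence = 0.003545/0.1498 = 0.02366 L.
At equivalence all the acid is converted to F-; total volume = 0.03363 + 0.02366 = 0.05729 L, so [F-] = 0.003545/0.05729 = 0.06187 M.
Kb = Kw/Ka = 1.0e-14 / 6.8 x 10^-4 = 1.47e-11.
[OH^-] = sqrt(Kb x [F-]) = sqrt(1.47e-11 x 0.06187) = 9.54e-7 M.
pOH = 6.02, so pH = 14.00 - 6.02 = 7.98.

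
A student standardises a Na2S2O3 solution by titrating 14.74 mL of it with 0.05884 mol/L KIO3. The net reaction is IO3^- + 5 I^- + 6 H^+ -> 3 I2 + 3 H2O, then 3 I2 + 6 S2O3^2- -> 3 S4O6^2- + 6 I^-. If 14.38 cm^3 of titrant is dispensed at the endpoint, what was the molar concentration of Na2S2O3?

0.344 M

n(KIO3) = 0.05884 x 0.01438 = 0.0008461 mol.
From the balanced equation, 1 mol KIO3 reacts with 6 mol Na2S2O3, so n(Na2S2O3) = 0.0008461 x 6/1 = 0.005077 mol.
[Na2S2O3] = 0.005077 / 0.01474 L = 0.344 M.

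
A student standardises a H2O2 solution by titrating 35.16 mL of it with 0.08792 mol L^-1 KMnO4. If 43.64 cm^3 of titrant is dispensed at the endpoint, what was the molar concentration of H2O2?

n(KMnO4) = 0.08792 x 0.04364 = 0.003837 mol.
From the balanced equation, 2 mol KMnO4 reacts with 5 mol H2O2, so n(H2O2) = 0.003837 x 5/2 = 0.009592 mol.
[H2O2] = 0.009592 / 0.03516 L = 0.273 M.

0.273 M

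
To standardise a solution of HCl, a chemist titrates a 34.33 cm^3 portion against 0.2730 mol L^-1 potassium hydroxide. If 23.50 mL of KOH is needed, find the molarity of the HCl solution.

0.187 M

n(KOH) delivered = 0.2730 x 0.02350 = 0.006416 mol.
For a 1:1 reaction, n(HCl) = 0.006416 mol.
[HCl] = 0.006416 mol / 0.03433 L = 0.187 M.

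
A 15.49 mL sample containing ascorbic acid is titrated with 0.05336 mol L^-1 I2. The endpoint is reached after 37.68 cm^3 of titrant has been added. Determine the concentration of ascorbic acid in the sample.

0.130 M

n(I2) = 0.05336 x 0.03768 = 0.002011 mol.
From the balanced equation, 1 mol I2 reacts with 1 mol ascorbic acid, so n(ascorbic acid) = 0.002011 x 1/1 = 0.002011 mol.
[ascorbic acid] = 0.002011 / 0.01549 L = 0.130 M.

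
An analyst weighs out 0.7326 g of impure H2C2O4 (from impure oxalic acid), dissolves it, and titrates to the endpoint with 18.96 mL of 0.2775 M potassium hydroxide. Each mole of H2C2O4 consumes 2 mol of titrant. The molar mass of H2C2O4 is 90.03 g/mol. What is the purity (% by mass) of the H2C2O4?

32.3%

n(KOH) = 0.2775 x 0.01896 = 0.005261 mol.
n(H2C2O4) = 0.005261 / 2 = 0.002631 mol.
mass of H2C2O4 = 0.002631 x 90.03 = 0.2368 g.
% purity = 0.2368 / 0.7326 x 100 = 32.3%.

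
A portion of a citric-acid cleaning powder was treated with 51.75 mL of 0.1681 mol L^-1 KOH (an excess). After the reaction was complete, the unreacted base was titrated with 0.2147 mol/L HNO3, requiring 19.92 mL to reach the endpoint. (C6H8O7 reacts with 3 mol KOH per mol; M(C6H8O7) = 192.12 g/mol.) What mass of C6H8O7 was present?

Total n(KOH) added = 0.1681 x 0.05175 = 0.008699 mol.
n(HNO3) used = 0.2147 x 0.01992 = 0.004277 mol, which equals the excess n(KOH).
So n(KOH) consumed by the sample = 0.008699 - 0.004277 = 0.004422 mol.
n(C6H8O7) = 0.004422 / 3 = 0.001474 mol.
mass = 0.001474 mol x 192.12 g/mol = 0.283 g.

0.283 g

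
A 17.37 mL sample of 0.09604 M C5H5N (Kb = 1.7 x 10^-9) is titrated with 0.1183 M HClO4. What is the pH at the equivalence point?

n(C5H5N) = 0.09604 x 0.01737 = 0.001668 mol; V(HClO4) at equivalence = 0.001668/0.1183 = 0.01410 L.
At equivalence the base is fully converted to C5H5NH+; total volume = 0.03147 L, so [C5H5NH+] = 0.001668/0.03147 = 0.05301 M.
Ka(C5H5NH+) = Kw/Kb = 1.0e-14 / 1.7 x 10^-9 = 5.88e-6.
[H^+] = sqrt(Ka x [C5H5NH+]) = sqrt(5.88e-6 x 0.05301) = 0.000558 M.
pH = -log(0.000558) = 3.25.

3.25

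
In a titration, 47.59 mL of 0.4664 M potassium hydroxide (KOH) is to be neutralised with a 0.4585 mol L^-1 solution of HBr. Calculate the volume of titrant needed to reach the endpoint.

48.4 mL

n(KOH) = 0.4664 mol/L x 0.04759 L = 0.02220 mol.
At equivalence n(HBr) = n(KOH) = 0.02220 mol.
V(HBr) = 0.02220 / 0.4585 = 0.04841 L = 48.4 mL.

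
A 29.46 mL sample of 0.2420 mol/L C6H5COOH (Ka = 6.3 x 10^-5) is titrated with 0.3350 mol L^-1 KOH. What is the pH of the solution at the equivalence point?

8.67

n(C6H5COOH) = 0.2420 x 0.02946 = 0.007129 mol; V(KOH) at equivalence = 0.007129/0.3350 = 0.02128 L.
At equivalence all the acid is converted to C6H5COO-; total volume = 0.02946 + 0.02128 = 0.05074 L, so [C6H5COO-] = 0.007129/0.05074 = 0.1405 M.
Kb = Kw/Ka = 1.0e-14 / 6.3 x 10^-5 = 1.59e-10.
[OH^-] = sqrt(Kb x [C6H5COO-]) = sqrt(1.59e-10 x 0.1405) = 4.72e-6 M.
pOH = 5.33, so pH = 14.00 - 5.33 = 8.67.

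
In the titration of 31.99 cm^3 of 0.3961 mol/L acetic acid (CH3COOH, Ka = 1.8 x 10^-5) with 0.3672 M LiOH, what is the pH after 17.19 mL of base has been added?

Initial n(CH3COOH) = 0.3961 x 0.03199 = 0.01267 mol.
n(LiOH) added = 0.3672 x 0.01719 = 0.006312 mol, converting that many moles of CH3COOH to CH3COO-.
Remaining n(CH3COOH) = 0.006359 mol; n(CH3COO-) = 0.006312 mol.
By Henderson-Hasselbalch, pH = pKa + log([A^-]/[HA]) = 4.74 + log(0.006312/0.006359) = 4.74 + (-0.00) = 4.74.

4.74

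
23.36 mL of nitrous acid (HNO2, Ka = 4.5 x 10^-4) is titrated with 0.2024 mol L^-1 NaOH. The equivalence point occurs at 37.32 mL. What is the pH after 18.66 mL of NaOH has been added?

3.35

18.66 mL is exactly half the equivalence volume (37.32/2), i.e. the half-equivalence point.
There, n(HA) = n(A^-), so pH = pKa = -log(4.5 x 10^-4) = 3.35.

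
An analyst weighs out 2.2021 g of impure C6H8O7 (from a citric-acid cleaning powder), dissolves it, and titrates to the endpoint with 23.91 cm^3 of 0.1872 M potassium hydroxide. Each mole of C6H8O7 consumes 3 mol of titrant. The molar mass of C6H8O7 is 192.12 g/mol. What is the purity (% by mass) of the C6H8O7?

13.0%

n(KOH) = 0.1872 x 0.02391 = 0.004476 mol.
n(C6H8O7) = 0.004476 / 3 = 0.001492 mol.
mass of C6H8O7 = 0.001492 x 192.12 = 0.2866 g.
% purity = 0.2866 / 2.2021 x 100 = 13.0%.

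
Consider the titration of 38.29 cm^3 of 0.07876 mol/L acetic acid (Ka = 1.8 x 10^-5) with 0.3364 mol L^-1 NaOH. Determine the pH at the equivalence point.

n(CH3COOH) = 0.07876 x 0.03829 = 0.003016 mol; V(NaOH) at equivalence = 0.003016/0.3364 = 0.008965 L.
At equivalence all the acid is converted to CH3COO-; total volume = 0.03829 + 0.008965 = 0.04725 L, so [CH3COO-] = 0.003016/0.04725 = 0.06382 M.
Kb = Kw/Ka = 1.0e-14 / 1.8 x 10^-5 = 5.56e-10.
[OH^-] = sqrt(Kb x [CH3COO-]) = sqrt(5.56e-10 x 0.06382) = 5.95e-6 M.
pOH = 5.23, so pH = 14.00 - 5.23 = 8.77.

8.77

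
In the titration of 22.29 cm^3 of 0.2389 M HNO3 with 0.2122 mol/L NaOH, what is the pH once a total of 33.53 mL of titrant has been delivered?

n(acid) = 0.2389 x 0.02229 = 0.005325 mol; n(NaOH) added = 0.2122 x 0.03353 = 0.007115 mol.
Base is in excess by 0.007115 - 0.005325 = 0.001790 mol in a total volume of 0.05582 L.
[OH^-] = 0.001790/0.05582 = 0.03207 M, so pOH = 1.49 and pH = 14.00 - 1.49 = 12.51.

12.51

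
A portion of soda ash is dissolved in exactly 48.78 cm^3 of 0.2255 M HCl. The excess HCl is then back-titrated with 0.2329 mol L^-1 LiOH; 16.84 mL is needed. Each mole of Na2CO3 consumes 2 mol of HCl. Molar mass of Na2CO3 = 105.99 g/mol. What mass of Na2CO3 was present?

0.375 g

Total n(HCl) added = 0.2255 x 0.04878 = 0.01100 mol.
n(LiOH) used = 0.2329 x 0.01684 = 0.003922 mol, which equals the excess n(HCl).
So n(HCl) consumed by the sample = 0.01100 - 0.003922 = 0.007078 mol.
n(Na2CO3) = 0.007078 / 2 = 0.003539 mol.
mass = 0.003539 mol x 105.99 g/mol = 0.375 g.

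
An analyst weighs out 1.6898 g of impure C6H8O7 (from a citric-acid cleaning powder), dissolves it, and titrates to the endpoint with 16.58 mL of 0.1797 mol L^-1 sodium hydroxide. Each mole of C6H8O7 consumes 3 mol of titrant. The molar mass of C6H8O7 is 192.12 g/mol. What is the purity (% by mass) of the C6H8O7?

11.3%

n(NaOH) = 0.1797 x 0.01658 = 0.002979 mol.
n(C6H8O7) = 0.002979 / 3 = 0.0009931 mol.
mass of C6H8O7 = 0.0009931 x 192.12 = 0.1908 g.
% purity = 0.1908 / 1.6898 x 100 = 11.3%.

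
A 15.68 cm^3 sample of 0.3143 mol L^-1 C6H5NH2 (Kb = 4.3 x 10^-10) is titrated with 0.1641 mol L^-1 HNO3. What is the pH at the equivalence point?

2.80

n(C6H5NH2) = 0.3143 x 0.01568 = 0.004928 mol; V(HNO3) at equivalence = 0.004928/0.1641 = 0.03003 L.
At equivalence the base is fully converted to C6H5NH3+; total volume = 0.04571 L, so [C6H5NH3+] = 0.004928/0.04571 = 0.1078 M.
Ka(C6H5NH3+) = Kw/Kb = 1.0e-14 / 4.3 x 10^-10 = 2.33e-5.
[H^+] = sqrt(Ka x [C6H5NH3+]) = sqrt(2.33e-5 x 0.1078) = 0.00158 M.
pH = -log(0.00158) = 2.80.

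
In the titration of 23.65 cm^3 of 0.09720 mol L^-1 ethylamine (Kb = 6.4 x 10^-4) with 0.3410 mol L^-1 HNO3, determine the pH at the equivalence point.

n(C2H5NH2) = 0.09720 x 0.02365 = 0.002299 mol; V(HNO3) at equivalence = 0.002299/0.3410 = 0.006741 L.
At equivalence the base is fully converted to C2H5NH3+; total volume = 0.03039 L, so [C2H5NH3+] = 0.002299/0.03039 = 0.07564 M.
Ka(C2H5NH3+) = Kw/Kb = 1.0e-14 / 6.4 x 10^-4 = 1.56e-11.
[H^+] = sqrt(Ka x [C2H5NH3+]) = sqrt(1.56e-11 x 0.07564) = 1.09e-6 M.
pH = -log(1.09e-6) = 5.96.

5.96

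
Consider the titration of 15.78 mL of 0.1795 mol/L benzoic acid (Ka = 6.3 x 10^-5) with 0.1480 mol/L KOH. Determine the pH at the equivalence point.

n(C6H5COOH) = 0.1795 x 0.01578 = 0.002833 mol; V(KOH) at equivalence = 0.002833/0.1480 = 0.01914 L.
At equivalence all the acid is converted to C6H5COO-; total volume = 0.01578 + 0.01914 = 0.03492 L, so [C6H5COO-] = 0.002833/0.03492 = 0.08112 M.
Kb = Kw/Ka = 1.0e-14 / 6.3 x 10^-5 = 1.59e-10.
[OH^-] = sqrt(Kb x [C6H5COO-]) = sqrt(1.59e-10 x 0.08112) = 3.59e-6 M.
pOH = 5.45, so pH = 14.00 - 5.45 = 8.55.

8.55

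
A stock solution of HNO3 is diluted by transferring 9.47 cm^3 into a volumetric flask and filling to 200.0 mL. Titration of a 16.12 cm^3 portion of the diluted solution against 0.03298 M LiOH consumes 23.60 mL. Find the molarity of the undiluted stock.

n(LiOH) = 0.03298 x 0.02360 = 0.0007783 mol.
n(HNO3) in the aliquot = 0.0007783 mol.
[diluted HNO3] = 0.0007783 / 0.01612 = 0.04828 M.
Dilution factor = 200.0/9.470 = 21.12, so [stock] = 0.04828 x 21.12 = 1.02 M.

1.02 M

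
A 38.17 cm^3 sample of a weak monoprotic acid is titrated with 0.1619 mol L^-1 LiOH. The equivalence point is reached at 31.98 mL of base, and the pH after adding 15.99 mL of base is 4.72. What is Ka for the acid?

15.99 mL is half of the equivalence volume, so this is the half-equivalence point where [HA] = [A^-].
At half-equivalence pH = pKa, so pKa = 4.72.
Ka = 10^(-4.72) = 1.9 x 10^-5.

1.9 x 10^-5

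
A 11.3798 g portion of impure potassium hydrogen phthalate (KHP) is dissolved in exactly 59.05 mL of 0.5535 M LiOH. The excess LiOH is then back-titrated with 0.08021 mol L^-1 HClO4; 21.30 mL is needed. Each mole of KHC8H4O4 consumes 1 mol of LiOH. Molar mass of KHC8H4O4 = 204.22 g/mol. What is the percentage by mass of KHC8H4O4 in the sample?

55.6%

Total n(LiOH) added = 0.5535 x 0.05905 = 0.03268 mol.
n(HClO4) used = 0.08021 x 0.02130 = 0.001708 mol, which equals the excess n(LiOH).
So n(LiOH) consumed by the sample = 0.03268 - 0.001708 = 0.03098 mol.
n(KHC8H4O4) = 0.03098 / 1 = 0.03098 mol.
mass KHC8H4O4 = 0.03098 x 204.22 = 6.326 g, so %KHC8H4O4 = 6.326/11.3798 x 100 = 55.6%.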